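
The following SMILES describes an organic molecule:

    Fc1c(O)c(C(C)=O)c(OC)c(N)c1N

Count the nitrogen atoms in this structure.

Scan the SMILES for N atoms (remember two-letter symbols like Cl and Br are single atoms).
Nitrogen count: 2.

2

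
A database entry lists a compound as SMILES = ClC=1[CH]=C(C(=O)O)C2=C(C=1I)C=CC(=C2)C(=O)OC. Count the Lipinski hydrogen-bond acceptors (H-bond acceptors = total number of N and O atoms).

N atoms: 0; O atoms: 4.
Lipinski HBA = 0 + 4 = 4.

4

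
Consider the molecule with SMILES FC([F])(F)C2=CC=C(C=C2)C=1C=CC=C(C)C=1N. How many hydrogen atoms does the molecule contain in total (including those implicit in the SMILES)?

Walk through each heavy atom and fill implicit hydrogens from standard valence (C 4, N 3, O 2, S 2, halogen 1):
  atom 1: F (halogen, monovalent) → 0 H
  atom 2: C, bond orders sum to 4 (valence 4) → 0 H
  atom 3: F with explicit H count 0
  atom 4: F (halogen, monovalent) → 0 H
  atom 5: C, bond orders sum to 4 (valence 4) → 0 H
  atom 6: C, bond orders sum to 3 (valence 4) → 1 H
  atom 7: C, bond orders sum to 3 (valence 4) → 1 H
  atom 8: C, bond orders sum to 4 (valence 4) → 0 H
  atom 9: C, bond orders sum to 3 (valence 4) → 1 H
  atom 10: C, bond orders sum to 3 (valence 4) → 1 H
  atom 11: C, bond orders sum to 4 (valence 4) → 0 H
  atom 12: C, bond orders sum to 3 (valence 4) → 1 H
  atom 13: C, bond orders sum to 3 (valence 4) → 1 H
  atom 14: C, bond orders sum to 3 (valence 4) → 1 H
  atom 15: C, bond orders sum to 4 (valence 4) → 0 H
  atom 16: C, bond orders sum to 1 (valence 4) → 3 H
  atom 17: C, bond orders sum to 4 (valence 4) → 0 H
  atom 18: N, bond orders sum to 1 (valence 3) → 2 H
Total hydrogens: 12.

12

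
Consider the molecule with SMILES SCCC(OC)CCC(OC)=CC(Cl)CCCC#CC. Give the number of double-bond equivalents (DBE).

Degree of unsaturation = (number of rings) + (number of π bonds).
Ring closures in the SMILES: 0.
π bonds: 1 double bond (each 1 DoU), 1 triple bond (each 2 DoU) → 3 DoU from unsaturation.
Total DoU = 0 + 3 = 3.

3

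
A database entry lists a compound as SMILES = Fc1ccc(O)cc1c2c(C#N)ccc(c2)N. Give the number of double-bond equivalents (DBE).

10

Molecular formula: C13H9FN2O.
DoU = (2C + 2 + N − H − X) / 2, where X is the halogen count and O/S are ignored.
    = (2·13 + 2 + 2 − 9 − 1) / 2 = 20 / 2 = 10.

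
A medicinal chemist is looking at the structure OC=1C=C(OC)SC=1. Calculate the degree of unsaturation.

Molecular formula: C5H6O2S.
DoU = (2C + 2 + N − H − X) / 2, where X is the halogen count and O/S are ignored.
    = (2·5 + 2 + 0 − 6 − 0) / 2 = 6 / 2 = 3.

3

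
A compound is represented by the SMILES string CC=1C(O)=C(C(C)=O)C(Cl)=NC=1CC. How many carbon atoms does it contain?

Count every carbon token in the SMILES (each C, including those in ring-closure positions and inside branches).
Carbon count: 10.

10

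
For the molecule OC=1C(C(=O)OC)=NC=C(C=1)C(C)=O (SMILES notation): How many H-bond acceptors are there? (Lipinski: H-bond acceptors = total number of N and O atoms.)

N atoms: 1; O atoms: 4.
Lipinski HBA = 1 + 4 = 5.

5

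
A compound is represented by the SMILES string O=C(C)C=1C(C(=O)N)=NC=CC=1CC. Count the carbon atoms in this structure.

Count every carbon token in the SMILES (each C, including those in ring-closure positions and inside branches).
Carbon count: 10.

10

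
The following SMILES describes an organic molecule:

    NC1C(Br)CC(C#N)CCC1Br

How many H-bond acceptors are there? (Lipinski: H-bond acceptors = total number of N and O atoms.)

2

N atoms: 2; O atoms: 0.
Lipinski HBA = 2 + 0 = 2.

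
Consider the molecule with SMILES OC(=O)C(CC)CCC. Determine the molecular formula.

C7H14O2

Walk through each heavy atom and fill implicit hydrogens from standard valence (C 4, N 3, O 2, S 2, halogen 1):
  atom 1: O, bond orders sum to 1 (valence 2) → 1 H
  atom 2: C, bond orders sum to 4 (valence 4) → 0 H
  atom 3: O, bond orders sum to 2 (valence 2) → 0 H
  atom 4: C, bond orders sum to 3 (valence 4) → 1 H
  atom 5: C, bond orders sum to 2 (valence 4) → 2 H
  atom 6: C, bond orders sum to 1 (valence 4) → 3 H
  atom 7: C, bond orders sum to 2 (valence 4) → 2 H
  atom 8: C, bond orders sum to 2 (valence 4) → 2 H
  atom 9: C, bond orders sum to 1 (valence 4) → 3 H
Totals → C:7, H:14, O:2.
In Hill order: C7H14O2.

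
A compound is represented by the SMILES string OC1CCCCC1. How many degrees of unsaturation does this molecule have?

1

Molecular formula: C6H12O.
DoU = (2C + 2 + N − H − X) / 2, where X is the halogen count and O/S are ignored.
    = (2·6 + 2 + 0 − 12 − 0) / 2 = 2 / 2 = 1.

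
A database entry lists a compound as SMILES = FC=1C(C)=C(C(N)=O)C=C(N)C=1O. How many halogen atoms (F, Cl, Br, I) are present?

Halogen atoms appear at heavy-atom position 1 (1×F).
Other groups present: 1 amide, 1 hydroxyl, 1 primary amine.
Halogen count: 1.

1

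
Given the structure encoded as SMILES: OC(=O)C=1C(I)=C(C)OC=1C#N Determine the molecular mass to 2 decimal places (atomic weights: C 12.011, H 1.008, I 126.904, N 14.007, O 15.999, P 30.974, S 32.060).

First, the molecular formula is C7H4INO3 (counting implicit H from valence).
  C: 7 × 12.011 = 84.077
  H: 4 × 1.008 = 4.032
  I: 1 × 126.904 = 126.904
  N: 1 × 14.007 = 14.007
  O: 3 × 15.999 = 47.997
Sum: 7×12.011 + 4×1.008 + 1×126.904 + 1×14.007 + 3×15.999 = 277.017 → 277.02 g/mol.

277.02 g/mol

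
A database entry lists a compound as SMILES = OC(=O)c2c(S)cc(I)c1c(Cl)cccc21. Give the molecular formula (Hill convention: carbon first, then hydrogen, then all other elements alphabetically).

Walk through each heavy atom and fill implicit hydrogens from standard valence (C 4, N 3, O 2, S 2, halogen 1); for lowercase aromatic atoms, an aromatic c carries 1 H when it has two neighbours and 0 H with three, and aromatic n carries 0 H:
  atom 1: O, bond orders sum to 1 (valence 2) → 1 H
  atom 2: C, bond orders sum to 4 (valence 4) → 0 H
  atom 3: O, bond orders sum to 2 (valence 2) → 0 H
  atom 4: aromatic c, 3 neighbours → 0 H
  atom 5: aromatic c, 3 neighbours → 0 H
  atom 6: S, bond orders sum to 1 (valence 2) → 1 H
  atom 7: aromatic c, 2 neighbours → 1 H
  atom 8: aromatic c, 3 neighbours → 0 H
  atom 9: I (halogen, monovalent) → 0 H
  atom 10: aromatic c, 3 neighbours → 0 H
  atom 11: aromatic c, 3 neighbours → 0 H
  atom 12: Cl (halogen, monovalent) → 0 H
  atom 13: aromatic c, 2 neighbours → 1 H
  atom 14: aromatic c, 2 neighbours → 1 H
  atom 15: aromatic c, 2 neighbours → 1 H
  atom 16: aromatic c, 3 neighbours → 0 H
Totals → C:11, H:6, Cl:1, I:1, O:2, S:1.
In Hill order: C11H6ClIO2S.

C11H6ClIO2S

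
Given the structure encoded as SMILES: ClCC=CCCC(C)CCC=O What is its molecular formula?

C10H17ClO

Walk through each heavy atom and fill implicit hydrogens from standard valence (C 4, N 3, O 2, S 2, halogen 1):
  atom 1: Cl (halogen, monovalent) → 0 H
  atom 2: C, bond orders sum to 2 (valence 4) → 2 H
  atom 3: C, bond orders sum to 3 (valence 4) → 1 H
  atom 4: C, bond orders sum to 3 (valence 4) → 1 H
  atom 5: C, bond orders sum to 2 (valence 4) → 2 H
  atom 6: C, bond orders sum to 2 (valence 4) → 2 H
  atom 7: C, bond orders sum to 3 (valence 4) → 1 H
  atom 8: C, bond orders sum to 1 (valence 4) → 3 H
  atom 9: C, bond orders sum to 2 (valence 4) → 2 H
  atom 10: C, bond orders sum to 2 (valence 4) → 2 H
  atom 11: C, bond orders sum to 3 (valence 4) → 1 H
  atom 12: O, bond orders sum to 2 (valence 2) → 0 H
Totals → C:10, H:17, Cl:1, O:1.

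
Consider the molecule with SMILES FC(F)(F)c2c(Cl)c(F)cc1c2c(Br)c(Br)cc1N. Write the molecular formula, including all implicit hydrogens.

C11H4Br2ClF4N

Walk through each heavy atom and fill implicit hydrogens from standard valence (C 4, N 3, O 2, S 2, halogen 1); for lowercase aromatic atoms, an aromatic c carries 1 H when it has two neighbours and 0 H with three, and aromatic n carries 0 H:
  atom 1: F (halogen, monovalent) → 0 H
  atom 2: C, bond orders sum to 4 (valence 4) → 0 H
  atom 3: F (halogen, monovalent) → 0 H
  atom 4: F (halogen, monovalent) → 0 H
  atom 5: aromatic c, 3 neighbours → 0 H
  atom 6: aromatic c, 3 neighbours → 0 H
  atom 7: Cl (halogen, monovalent) → 0 H
  atom 8: aromatic c, 3 neighbours → 0 H
  atom 9: F (halogen, monovalent) → 0 H
  atom 10: aromatic c, 2 neighbours → 1 H
  atom 11: aromatic c, 3 neighbours → 0 H
  atom 12: aromatic c, 3 neighbours → 0 H
  atom 13: aromatic c, 3 neighbours → 0 H
  atom 14: Br (halogen, monovalent) → 0 H
  atom 15: aromatic c, 3 neighbours → 0 H
  atom 16: Br (halogen, monovalent) → 0 H
  atom 17: aromatic c, 2 neighbours → 1 H
  atom 18: aromatic c, 3 neighbours → 0 H
  atom 19: N, bond orders sum to 1 (valence 3) → 2 H
Totals → C:11, H:4, Br:2, Cl:1, F:4, N:1.
In Hill order: C11H4Br2ClF4N.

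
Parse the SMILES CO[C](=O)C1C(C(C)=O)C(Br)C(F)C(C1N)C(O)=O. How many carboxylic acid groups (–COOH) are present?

1

The carboxylic acid motif appears at heavy-atom position 17 in the SMILES.
Other groups present: 1 ester, 1 ketone, 1 primary amine.
Carboxylic acid count: 1.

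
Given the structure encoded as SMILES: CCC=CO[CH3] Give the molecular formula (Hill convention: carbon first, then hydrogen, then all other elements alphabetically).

C5H10O

Walk through each heavy atom and fill implicit hydrogens from standard valence (C 4, N 3, O 2, S 2, halogen 1):
  atom 1: C, bond orders sum to 1 (valence 4) → 3 H
  atom 2: C, bond orders sum to 2 (valence 4) → 2 H
  atom 3: C, bond orders sum to 3 (valence 4) → 1 H
  atom 4: C, bond orders sum to 3 (valence 4) → 1 H
  atom 5: O, bond orders sum to 2 (valence 2) → 0 H
  atom 6: C with explicit H count 3
Totals → C:5, H:10, O:1.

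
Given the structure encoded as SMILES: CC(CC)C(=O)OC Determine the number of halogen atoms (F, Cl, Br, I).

0

Scan the SMILES for the halogen motif — none present.
Groups that are present: 1 ester.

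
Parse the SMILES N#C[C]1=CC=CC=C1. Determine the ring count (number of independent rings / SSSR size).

1

In SMILES, each pair of matching ring-closure digits denotes one ring-closing bond; the number of such bonds equals the number of independent rings.
Ring-closure bonds here: 1.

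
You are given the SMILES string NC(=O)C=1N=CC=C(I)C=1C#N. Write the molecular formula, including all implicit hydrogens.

Walk through each heavy atom and fill implicit hydrogens from standard valence (C 4, N 3, O 2, S 2, halogen 1):
  atom 1: N, bond orders sum to 1 (valence 3) → 2 H
  atom 2: C, bond orders sum to 4 (valence 4) → 0 H
  atom 3: O, bond orders sum to 2 (valence 2) → 0 H
  atom 4: C, bond orders sum to 4 (valence 4) → 0 H
  atom 5: N, bond orders sum to 3 (valence 3) → 0 H
  atom 6: C, bond orders sum to 3 (valence 4) → 1 H
  atom 7: C, bond orders sum to 3 (valence 4) → 1 H
  atom 8: C, bond orders sum to 4 (valence 4) → 0 H
  atom 9: I (halogen, monovalent) → 0 H
  atom 10: C, bond orders sum to 4 (valence 4) → 0 H
  atom 11: C, bond orders sum to 4 (valence 4) → 0 H
  atom 12: N, bond orders sum to 3 (valence 3) → 0 H
Totals → C:7, H:4, I:1, N:3, O:1.

C7H4IN3O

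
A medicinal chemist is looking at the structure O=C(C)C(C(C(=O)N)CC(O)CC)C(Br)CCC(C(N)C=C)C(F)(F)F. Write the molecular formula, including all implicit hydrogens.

C17H28BrF3N2O3

Walk through each heavy atom and fill implicit hydrogens from standard valence (C 4, N 3, O 2, S 2, halogen 1):
  atom 1: O, bond orders sum to 2 (valence 2) → 0 H
  atom 2: C, bond orders sum to 4 (valence 4) → 0 H
  atom 3: C, bond orders sum to 1 (valence 4) → 3 H
  atom 4: C, bond orders sum to 3 (valence 4) → 1 H
  atom 5: C, bond orders sum to 3 (valence 4) → 1 H
  atom 6: C, bond orders sum to 4 (valence 4) → 0 H
  atom 7: O, bond orders sum to 2 (valence 2) → 0 H
  atom 8: N, bond orders sum to 1 (valence 3) → 2 H
  atom 9: C, bond orders sum to 2 (valence 4) → 2 H
  atom 10: C, bond orders sum to 3 (valence 4) → 1 H
  atom 11: O, bond orders sum to 1 (valence 2) → 1 H
  atom 12: C, bond orders sum to 2 (valence 4) → 2 H
  atom 13: C, bond orders sum to 1 (valence 4) → 3 H
  atom 14: C, bond orders sum to 3 (valence 4) → 1 H
  atom 15: Br (halogen, monovalent) → 0 H
  atom 16: C, bond orders sum to 2 (valence 4) → 2 H
  atom 17: C, bond orders sum to 2 (valence 4) → 2 H
  atom 18: C, bond orders sum to 3 (valence 4) → 1 H
  atom 19: C, bond orders sum to 3 (valence 4) → 1 H
  atom 20: N, bond orders sum to 1 (valence 3) → 2 H
  atom 21: C, bond orders sum to 3 (valence 4) → 1 H
  atom 22: C, bond orders sum to 2 (valence 4) → 2 H
  atom 23: C, bond orders sum to 4 (valence 4) → 0 H
  atom 24: F (halogen, monovalent) → 0 H
  atom 25: F (halogen, monovalent) → 0 H
  atom 26: F (halogen, monovalent) → 0 H
Totals → C:17, H:28, Br:1, F:3, N:2, O:3.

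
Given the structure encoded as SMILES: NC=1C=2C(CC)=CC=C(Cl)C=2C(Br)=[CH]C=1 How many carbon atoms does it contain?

Count every carbon token in the SMILES (each C, including those in ring-closure positions and inside branches).
Carbon count: 12.

12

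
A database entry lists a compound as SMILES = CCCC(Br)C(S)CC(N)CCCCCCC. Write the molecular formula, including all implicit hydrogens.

Walk through each heavy atom and fill implicit hydrogens from standard valence (C 4, N 3, O 2, S 2, halogen 1):
  atom 1: C, bond orders sum to 1 (valence 4) → 3 H
  atom 2: C, bond orders sum to 2 (valence 4) → 2 H
  atom 3: C, bond orders sum to 2 (valence 4) → 2 H
  atom 4: C, bond orders sum to 3 (valence 4) → 1 H
  atom 5: Br (halogen, monovalent) → 0 H
  atom 6: C, bond orders sum to 3 (valence 4) → 1 H
  atom 7: S, bond orders sum to 1 (valence 2) → 1 H
  atom 8: C, bond orders sum to 2 (valence 4) → 2 H
  atom 9: C, bond orders sum to 3 (valence 4) → 1 H
  atom 10: N, bond orders sum to 1 (valence 3) → 2 H
  atom 11: C, bond orders sum to 2 (valence 4) → 2 H
  atom 12: C, bond orders sum to 2 (valence 4) → 2 H
  atom 13: C, bond orders sum to 2 (valence 4) → 2 H
  atom 14: C, bond orders sum to 2 (valence 4) → 2 H
  atom 15: C, bond orders sum to 2 (valence 4) → 2 H
  atom 16: C, bond orders sum to 2 (valence 4) → 2 H
  atom 17: C, bond orders sum to 1 (valence 4) → 3 H
Totals → C:14, H:30, Br:1, N:1, S:1.
In Hill order: C14H30BrNS.

C14H30BrNS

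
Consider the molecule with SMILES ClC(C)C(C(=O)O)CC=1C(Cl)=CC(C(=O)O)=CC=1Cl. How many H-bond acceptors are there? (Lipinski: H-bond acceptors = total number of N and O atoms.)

4

N atoms: 0; O atoms: 4.
Lipinski HBA = 0 + 4 = 4.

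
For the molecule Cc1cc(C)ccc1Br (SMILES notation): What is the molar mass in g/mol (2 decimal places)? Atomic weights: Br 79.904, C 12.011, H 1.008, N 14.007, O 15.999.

First, the molecular formula is C8H9Br (counting implicit H from valence).
  Br: 1 × 79.904 = 79.904
  C: 8 × 12.011 = 96.088
  H: 9 × 1.008 = 9.072
Sum: 1×79.904 + 8×12.011 + 9×1.008 = 185.064 → 185.06 g/mol.

185.06 g/mol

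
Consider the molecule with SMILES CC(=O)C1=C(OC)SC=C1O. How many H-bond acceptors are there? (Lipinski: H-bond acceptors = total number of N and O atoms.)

N atoms: 0; O atoms: 3.
Lipinski HBA = 0 + 3 = 3.

3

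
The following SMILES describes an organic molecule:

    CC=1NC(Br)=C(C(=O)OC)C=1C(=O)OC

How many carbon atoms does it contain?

9

Count every carbon token in the SMILES (each C, including those in ring-closure positions and inside branches).
Carbon count: 9.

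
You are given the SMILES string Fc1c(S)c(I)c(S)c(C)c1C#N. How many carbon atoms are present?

8

Count every carbon token in the SMILES (each C, including those in ring-closure positions and inside branches).
Carbon count: 8.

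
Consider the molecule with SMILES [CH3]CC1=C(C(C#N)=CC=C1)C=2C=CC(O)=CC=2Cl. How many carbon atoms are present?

Count every carbon token in the SMILES (each C, including those in ring-closure positions and inside branches).
Carbon count: 15.

15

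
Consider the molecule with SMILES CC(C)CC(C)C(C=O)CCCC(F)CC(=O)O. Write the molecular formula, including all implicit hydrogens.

C14H25FO3

Walk through each heavy atom and fill implicit hydrogens from standard valence (C 4, N 3, O 2, S 2, halogen 1):
  atom 1: C, bond orders sum to 1 (valence 4) → 3 H
  atom 2: C, bond orders sum to 3 (valence 4) → 1 H
  atom 3: C, bond orders sum to 1 (valence 4) → 3 H
  atom 4: C, bond orders sum to 2 (valence 4) → 2 H
  atom 5: C, bond orders sum to 3 (valence 4) → 1 H
  atom 6: C, bond orders sum to 1 (valence 4) → 3 H
  atom 7: C, bond orders sum to 3 (valence 4) → 1 H
  atom 8: C, bond orders sum to 3 (valence 4) → 1 H
  atom 9: O, bond orders sum to 2 (valence 2) → 0 H
  atom 10: C, bond orders sum to 2 (valence 4) → 2 H
  atom 11: C, bond orders sum to 2 (valence 4) → 2 H
  atom 12: C, bond orders sum to 2 (valence 4) → 2 H
  atom 13: C, bond orders sum to 3 (valence 4) → 1 H
  atom 14: F (halogen, monovalent) → 0 H
  atom 15: C, bond orders sum to 2 (valence 4) → 2 H
  atom 16: C, bond orders sum to 4 (valence 4) → 0 H
  atom 17: O, bond orders sum to 2 (valence 2) → 0 H
  atom 18: O, bond orders sum to 1 (valence 2) → 1 H
Totals → C:14, H:25, F:1, O:3.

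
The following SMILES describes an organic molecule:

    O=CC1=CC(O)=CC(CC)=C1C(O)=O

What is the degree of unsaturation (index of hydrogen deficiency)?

6

Degree of unsaturation = (number of rings) + (number of π bonds).
Ring closures in the SMILES: 1.
π bonds: 5 double bonds (each 1 DoU) → 5 DoU from unsaturation.
Total DoU = 1 + 5 = 6.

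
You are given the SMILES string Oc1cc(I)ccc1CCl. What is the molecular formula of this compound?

C7H6ClIO

Walk through each heavy atom and fill implicit hydrogens from standard valence (C 4, N 3, O 2, S 2, halogen 1); for lowercase aromatic atoms, an aromatic c carries 1 H when it has two neighbours and 0 H with three, and aromatic n carries 0 H:
  atom 1: O, bond orders sum to 1 (valence 2) → 1 H
  atom 2: aromatic c, 3 neighbours → 0 H
  atom 3: aromatic c, 2 neighbours → 1 H
  atom 4: aromatic c, 3 neighbours → 0 H
  atom 5: I (halogen, monovalent) → 0 H
  atom 6: aromatic c, 2 neighbours → 1 H
  atom 7: aromatic c, 2 neighbours → 1 H
  atom 8: aromatic c, 3 neighbours → 0 H
  atom 9: C, bond orders sum to 2 (valence 4) → 2 H
  atom 10: Cl (halogen, monovalent) → 0 H
Totals → C:7, H:6, Cl:1, I:1, O:1.
In Hill order: C7H6ClIO.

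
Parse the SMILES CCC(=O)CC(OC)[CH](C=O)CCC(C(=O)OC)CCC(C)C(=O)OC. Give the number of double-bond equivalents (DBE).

4

Molecular formula: C19H32O7.
DoU = (2C + 2 + N − H − X) / 2, where X is the halogen count and O/S are ignored.
    = (2·19 + 2 + 0 − 32 − 0) / 2 = 8 / 2 = 4.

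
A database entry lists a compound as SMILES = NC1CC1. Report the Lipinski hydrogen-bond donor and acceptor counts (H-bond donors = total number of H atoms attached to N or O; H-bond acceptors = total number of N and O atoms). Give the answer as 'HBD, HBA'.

2, 1

Donors: find every N or O and count the H atoms it carries.
  atom 1 (N): bond orders sum to 1 → 2 H
Lipinski HBD = 2.
Acceptors: N atoms = 1, O atoms = 0 → HBA = 1.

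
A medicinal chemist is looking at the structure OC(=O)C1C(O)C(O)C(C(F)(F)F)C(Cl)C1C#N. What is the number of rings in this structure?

1

In SMILES, each pair of matching ring-closure digits denotes one ring-closing bond; the number of such bonds equals the number of independent rings.
Ring-closure bonds here: 1.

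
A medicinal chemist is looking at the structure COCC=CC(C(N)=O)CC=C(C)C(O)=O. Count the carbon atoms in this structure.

Count every carbon token in the SMILES (each C, including those in ring-closure positions and inside branches).
Carbon count: 11.

11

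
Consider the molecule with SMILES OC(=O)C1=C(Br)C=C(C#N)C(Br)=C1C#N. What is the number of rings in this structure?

1

In SMILES, each pair of matching ring-closure digits denotes one ring-closing bond; the number of such bonds equals the number of independent rings.
Ring-closure bonds here: 1.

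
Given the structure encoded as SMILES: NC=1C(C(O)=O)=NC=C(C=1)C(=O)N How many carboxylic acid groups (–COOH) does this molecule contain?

The carboxylic acid motif appears at heavy-atom position 4 in the SMILES.
Other groups present: 1 amide, 1 primary amine.
Carboxylic acid count: 1.

1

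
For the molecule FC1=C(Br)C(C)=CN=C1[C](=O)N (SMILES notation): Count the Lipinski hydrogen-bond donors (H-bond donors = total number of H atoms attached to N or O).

Donors: find every N or O and count the H atoms it carries.
  atom 8 (N): bond orders sum to 3 → 0 H
  atom 11 (O): bond orders sum to 2 → 0 H
  atom 12 (N): bond orders sum to 1 → 2 H
Lipinski HBD = 2.

2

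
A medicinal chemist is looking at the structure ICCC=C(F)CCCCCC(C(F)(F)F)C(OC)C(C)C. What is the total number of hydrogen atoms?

27

Walk through each heavy atom and fill implicit hydrogens from standard valence (C 4, N 3, O 2, S 2, halogen 1):
  atom 1: I (halogen, monovalent) → 0 H
  atom 2: C, bond orders sum to 2 (valence 4) → 2 H
  atom 3: C, bond orders sum to 2 (valence 4) → 2 H
  atom 4: C, bond orders sum to 3 (valence 4) → 1 H
  atom 5: C, bond orders sum to 4 (valence 4) → 0 H
  atom 6: F (halogen, monovalent) → 0 H
  atom 7: C, bond orders sum to 2 (valence 4) → 2 H
  atom 8: C, bond orders sum to 2 (valence 4) → 2 H
  atom 9: C, bond orders sum to 2 (valence 4) → 2 H
  atom 10: C, bond orders sum to 2 (valence 4) → 2 H
  atom 11: C, bond orders sum to 2 (valence 4) → 2 H
  atom 12: C, bond orders sum to 3 (valence 4) → 1 H
  atom 13: C, bond orders sum to 4 (valence 4) → 0 H
  atom 14: F (halogen, monovalent) → 0 H
  atom 15: F (halogen, monovalent) → 0 H
  atom 16: F (halogen, monovalent) → 0 H
  atom 17: C, bond orders sum to 3 (valence 4) → 1 H
  atom 18: O, bond orders sum to 2 (valence 2) → 0 H
  atom 19: C, bond orders sum to 1 (valence 4) → 3 H
  atom 20: C, bond orders sum to 3 (valence 4) → 1 H
  atom 21: C, bond orders sum to 1 (valence 4) → 3 H
  atom 22: C, bond orders sum to 1 (valence 4) → 3 H
Total hydrogens: 27.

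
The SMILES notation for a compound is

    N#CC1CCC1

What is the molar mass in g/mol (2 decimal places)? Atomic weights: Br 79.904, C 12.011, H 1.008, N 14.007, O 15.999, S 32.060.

81.12 g/mol

First, the molecular formula is C5H7N (counting implicit H from valence).
  C: 5 × 12.011 = 60.055
  H: 7 × 1.008 = 7.056
  N: 1 × 14.007 = 14.007
Sum: 5×12.011 + 7×1.008 + 1×14.007 = 81.118 → 81.12 g/mol.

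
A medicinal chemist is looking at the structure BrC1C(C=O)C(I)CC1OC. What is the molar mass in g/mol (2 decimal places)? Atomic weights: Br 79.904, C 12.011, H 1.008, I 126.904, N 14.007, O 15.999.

332.96 g/mol

First, the molecular formula is C7H10BrIO2 (counting implicit H from valence).
  Br: 1 × 79.904 = 79.904
  C: 7 × 12.011 = 84.077
  H: 10 × 1.008 = 10.080
  I: 1 × 126.904 = 126.904
  O: 2 × 15.999 = 31.998
Sum: 1×79.904 + 7×12.011 + 10×1.008 + 1×126.904 + 2×15.999 = 332.963 → 332.96 g/mol.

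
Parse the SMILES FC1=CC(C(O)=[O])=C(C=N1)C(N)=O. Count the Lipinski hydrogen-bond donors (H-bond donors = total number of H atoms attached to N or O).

Donors: find every N or O and count the H atoms it carries.
  atom 6 (O): bond orders sum to 1 → 1 H
  atom 7 (O): bond orders sum to 2 → 0 H
  atom 10 (N): bond orders sum to 3 → 0 H
  atom 12 (N): bond orders sum to 1 → 2 H
  atom 13 (O): bond orders sum to 2 → 0 H
Lipinski HBD = 3.

3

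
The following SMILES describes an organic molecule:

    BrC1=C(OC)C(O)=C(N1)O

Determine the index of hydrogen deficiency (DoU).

3

Degree of unsaturation = (number of rings) + (number of π bonds).
Ring closures in the SMILES: 1.
π bonds: 2 double bonds (each 1 DoU) → 2 DoU from unsaturation.
Total DoU = 1 + 2 = 3.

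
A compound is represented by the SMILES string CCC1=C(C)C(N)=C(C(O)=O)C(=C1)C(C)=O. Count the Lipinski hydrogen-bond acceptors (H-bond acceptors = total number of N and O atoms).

4

N atoms: 1; O atoms: 3.
Lipinski HBA = 1 + 3 = 4.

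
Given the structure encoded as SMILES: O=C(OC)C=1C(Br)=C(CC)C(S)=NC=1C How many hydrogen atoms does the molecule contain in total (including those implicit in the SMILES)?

12

Walk through each heavy atom and fill implicit hydrogens from standard valence (C 4, N 3, O 2, S 2, halogen 1):
  atom 1: O, bond orders sum to 2 (valence 2) → 0 H
  atom 2: C, bond orders sum to 4 (valence 4) → 0 H
  atom 3: O, bond orders sum to 2 (valence 2) → 0 H
  atom 4: C, bond orders sum to 1 (valence 4) → 3 H
  atom 5: C, bond orders sum to 4 (valence 4) → 0 H
  atom 6: C, bond orders sum to 4 (valence 4) → 0 H
  atom 7: Br (halogen, monovalent) → 0 H
  atom 8: C, bond orders sum to 4 (valence 4) → 0 H
  atom 9: C, bond orders sum to 2 (valence 4) → 2 H
  atom 10: C, bond orders sum to 1 (valence 4) → 3 H
  atom 11: C, bond orders sum to 4 (valence 4) → 0 H
  atom 12: S, bond orders sum to 1 (valence 2) → 1 H
  atom 13: N, bond orders sum to 3 (valence 3) → 0 H
  atom 14: C, bond orders sum to 4 (valence 4) → 0 H
  atom 15: C, bond orders sum to 1 (valence 4) → 3 H
Total hydrogens: 12.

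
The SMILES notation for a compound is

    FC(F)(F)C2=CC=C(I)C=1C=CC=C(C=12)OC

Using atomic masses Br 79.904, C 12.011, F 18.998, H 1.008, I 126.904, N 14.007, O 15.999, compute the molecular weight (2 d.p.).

352.09 g/mol

First, the molecular formula is C12H8F3IO (counting implicit H from valence).
  C: 12 × 12.011 = 144.132
  F: 3 × 18.998 = 56.994
  H: 8 × 1.008 = 8.064
  I: 1 × 126.904 = 126.904
  O: 1 × 15.999 = 15.999
Sum: 12×12.011 + 3×18.998 + 8×1.008 + 1×126.904 + 1×15.999 = 352.093 → 352.09 g/mol.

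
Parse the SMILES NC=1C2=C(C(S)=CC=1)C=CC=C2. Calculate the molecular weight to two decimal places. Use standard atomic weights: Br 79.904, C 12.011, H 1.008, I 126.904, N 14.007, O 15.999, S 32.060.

175.25 g/mol

First, the molecular formula is C10H9NS (counting implicit H from valence).
  C: 10 × 12.011 = 120.110
  H: 9 × 1.008 = 9.072
  N: 1 × 14.007 = 14.007
  S: 1 × 32.060 = 32.060
Sum: 10×12.011 + 9×1.008 + 1×14.007 + 1×32.060 = 175.249 → 175.25 g/mol.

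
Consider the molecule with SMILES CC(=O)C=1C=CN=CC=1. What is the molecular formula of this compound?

Walk through each heavy atom and fill implicit hydrogens from standard valence (C 4, N 3, O 2, S 2, halogen 1):
  atom 1: C, bond orders sum to 1 (valence 4) → 3 H
  atom 2: C, bond orders sum to 4 (valence 4) → 0 H
  atom 3: O, bond orders sum to 2 (valence 2) → 0 H
  atom 4: C, bond orders sum to 4 (valence 4) → 0 H
  atom 5: C, bond orders sum to 3 (valence 4) → 1 H
  atom 6: C, bond orders sum to 3 (valence 4) → 1 H
  atom 7: N, bond orders sum to 3 (valence 3) → 0 H
  atom 8: C, bond orders sum to 3 (valence 4) → 1 H
  atom 9: C, bond orders sum to 3 (valence 4) → 1 H
Totals → C:7, H:7, N:1, O:1.
In Hill order: C7H7NO.

C7H7NO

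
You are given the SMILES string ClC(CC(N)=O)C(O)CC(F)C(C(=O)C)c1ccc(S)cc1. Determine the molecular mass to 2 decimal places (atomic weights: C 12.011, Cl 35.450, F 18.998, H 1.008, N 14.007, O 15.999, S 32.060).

347.83 g/mol

First, the molecular formula is C15H19ClFNO3S (counting implicit H from valence).
  C: 15 × 12.011 = 180.165
  Cl: 1 × 35.450 = 35.450
  F: 1 × 18.998 = 18.998
  H: 19 × 1.008 = 19.152
  N: 1 × 14.007 = 14.007
  O: 3 × 15.999 = 47.997
  S: 1 × 32.060 = 32.060
Sum: 15×12.011 + 1×35.450 + 1×18.998 + 19×1.008 + 1×14.007 + 3×15.999 + 1×32.060 = 347.829 → 347.83 g/mol.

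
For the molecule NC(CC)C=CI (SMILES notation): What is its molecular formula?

Walk through each heavy atom and fill implicit hydrogens from standard valence (C 4, N 3, O 2, S 2, halogen 1):
  atom 1: N, bond orders sum to 1 (valence 3) → 2 H
  atom 2: C, bond orders sum to 3 (valence 4) → 1 H
  atom 3: C, bond orders sum to 2 (valence 4) → 2 H
  atom 4: C, bond orders sum to 1 (valence 4) → 3 H
  atom 5: C, bond orders sum to 3 (valence 4) → 1 H
  atom 6: C, bond orders sum to 3 (valence 4) → 1 H
  atom 7: I (halogen, monovalent) → 0 H
Totals → C:5, H:10, I:1, N:1.

C5H10IN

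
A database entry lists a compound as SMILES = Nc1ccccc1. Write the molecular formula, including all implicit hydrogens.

C6H7N

Walk through each heavy atom and fill implicit hydrogens from standard valence (C 4, N 3, O 2, S 2, halogen 1); for lowercase aromatic atoms, an aromatic c carries 1 H when it has two neighbours and 0 H with three, and aromatic n carries 0 H:
  atom 1: N, bond orders sum to 1 (valence 3) → 2 H
  atom 2: aromatic c, 3 neighbours → 0 H
  atom 3: aromatic c, 2 neighbours → 1 H
  atom 4: aromatic c, 2 neighbours → 1 H
  atom 5: aromatic c, 2 neighbours → 1 H
  atom 6: aromatic c, 2 neighbours → 1 H
  atom 7: aromatic c, 2 neighbours → 1 H
Totals → C:6, H:7, N:1.
In Hill order: C6H7N.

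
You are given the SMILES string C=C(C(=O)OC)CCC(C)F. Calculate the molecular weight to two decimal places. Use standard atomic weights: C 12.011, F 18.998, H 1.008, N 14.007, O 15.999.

160.19 g/mol

First, the molecular formula is C8H13FO2 (counting implicit H from valence).
  C: 8 × 12.011 = 96.088
  F: 1 × 18.998 = 18.998
  H: 13 × 1.008 = 13.104
  O: 2 × 15.999 = 31.998
Sum: 8×12.011 + 1×18.998 + 13×1.008 + 2×15.999 = 160.188 → 160.19 g/mol.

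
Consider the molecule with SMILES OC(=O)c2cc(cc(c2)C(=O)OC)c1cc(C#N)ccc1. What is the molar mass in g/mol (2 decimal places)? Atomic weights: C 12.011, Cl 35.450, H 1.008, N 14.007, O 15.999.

281.27 g/mol

First, the molecular formula is C16H11NO4 (counting implicit H from valence).
  C: 16 × 12.011 = 192.176
  H: 11 × 1.008 = 11.088
  N: 1 × 14.007 = 14.007
  O: 4 × 15.999 = 63.996
Sum: 16×12.011 + 11×1.008 + 1×14.007 + 4×15.999 = 281.267 → 281.27 g/mol.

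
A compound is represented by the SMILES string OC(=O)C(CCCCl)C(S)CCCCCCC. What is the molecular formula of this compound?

C13H25ClO2S

Walk through each heavy atom and fill implicit hydrogens from standard valence (C 4, N 3, O 2, S 2, halogen 1):
  atom 1: O, bond orders sum to 1 (valence 2) → 1 H
  atom 2: C, bond orders sum to 4 (valence 4) → 0 H
  atom 3: O, bond orders sum to 2 (valence 2) → 0 H
  atom 4: C, bond orders sum to 3 (valence 4) → 1 H
  atom 5: C, bond orders sum to 2 (valence 4) → 2 H
  atom 6: C, bond orders sum to 2 (valence 4) → 2 H
  atom 7: C, bond orders sum to 2 (valence 4) → 2 H
  atom 8: Cl (halogen, monovalent) → 0 H
  atom 9: C, bond orders sum to 3 (valence 4) → 1 H
  atom 10: S, bond orders sum to 1 (valence 2) → 1 H
  atom 11: C, bond orders sum to 2 (valence 4) → 2 H
  atom 12: C, bond orders sum to 2 (valence 4) → 2 H
  atom 13: C, bond orders sum to 2 (valence 4) → 2 H
  atom 14: C, bond orders sum to 2 (valence 4) → 2 H
  atom 15: C, bond orders sum to 2 (valence 4) → 2 H
  atom 16: C, bond orders sum to 2 (valence 4) → 2 H
  atom 17: C, bond orders sum to 1 (valence 4) → 3 H
Totals → C:13, H:25, Cl:1, O:2, S:1.
In Hill order: C13H25ClO2S.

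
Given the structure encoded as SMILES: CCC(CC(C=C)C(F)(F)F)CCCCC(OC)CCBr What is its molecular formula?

C16H28BrF3O

Walk through each heavy atom and fill implicit hydrogens from standard valence (C 4, N 3, O 2, S 2, halogen 1):
  atom 1: C, bond orders sum to 1 (valence 4) → 3 H
  atom 2: C, bond orders sum to 2 (valence 4) → 2 H
  atom 3: C, bond orders sum to 3 (valence 4) → 1 H
  atom 4: C, bond orders sum to 2 (valence 4) → 2 H
  atom 5: C, bond orders sum to 3 (valence 4) → 1 H
  atom 6: C, bond orders sum to 3 (valence 4) → 1 H
  atom 7: C, bond orders sum to 2 (valence 4) → 2 H
  atom 8: C, bond orders sum to 4 (valence 4) → 0 H
  atom 9: F (halogen, monovalent) → 0 H
  atom 10: F (halogen, monovalent) → 0 H
  atom 11: F (halogen, monovalent) → 0 H
  atom 12: C, bond orders sum to 2 (valence 4) → 2 H
  atom 13: C, bond orders sum to 2 (valence 4) → 2 H
  atom 14: C, bond orders sum to 2 (valence 4) → 2 H
  atom 15: C, bond orders sum to 2 (valence 4) → 2 H
  atom 16: C, bond orders sum to 3 (valence 4) → 1 H
  atom 17: O, bond orders sum to 2 (valence 2) → 0 H
  atom 18: C, bond orders sum to 1 (valence 4) → 3 H
  atom 19: C, bond orders sum to 2 (valence 4) → 2 H
  atom 20: C, bond orders sum to 2 (valence 4) → 2 H
  atom 21: Br (halogen, monovalent) → 0 H
Totals → C:16, H:28, Br:1, F:3, O:1.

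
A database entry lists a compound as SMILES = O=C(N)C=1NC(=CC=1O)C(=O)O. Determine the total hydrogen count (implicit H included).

Walk through each heavy atom and fill implicit hydrogens from standard valence (C 4, N 3, O 2, S 2, halogen 1):
  atom 1: O, bond orders sum to 2 (valence 2) → 0 H
  atom 2: C, bond orders sum to 4 (valence 4) → 0 H
  atom 3: N, bond orders sum to 1 (valence 3) → 2 H
  atom 4: C, bond orders sum to 4 (valence 4) → 0 H
  atom 5: N, bond orders sum to 2 (valence 3) → 1 H
  atom 6: C, bond orders sum to 4 (valence 4) → 0 H
  atom 7: C, bond orders sum to 3 (valence 4) → 1 H
  atom 8: C, bond orders sum to 4 (valence 4) → 0 H
  atom 9: O, bond orders sum to 1 (valence 2) → 1 H
  atom 10: C, bond orders sum to 4 (valence 4) → 0 H
  atom 11: O, bond orders sum to 2 (valence 2) → 0 H
  atom 12: O, bond orders sum to 1 (valence 2) → 1 H
Total hydrogens: 6.

6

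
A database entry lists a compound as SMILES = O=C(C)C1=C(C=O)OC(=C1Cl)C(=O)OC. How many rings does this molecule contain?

In SMILES, each pair of matching ring-closure digits denotes one ring-closing bond; the number of such bonds equals the number of independent rings.
Ring-closure bonds here: 1.

1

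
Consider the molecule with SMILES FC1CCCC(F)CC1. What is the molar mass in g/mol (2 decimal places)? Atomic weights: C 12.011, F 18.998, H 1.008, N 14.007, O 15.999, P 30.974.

134.17 g/mol

First, the molecular formula is C7H12F2 (counting implicit H from valence).
  C: 7 × 12.011 = 84.077
  F: 2 × 18.998 = 37.996
  H: 12 × 1.008 = 12.096
Sum: 7×12.011 + 2×18.998 + 12×1.008 = 134.169 → 134.17 g/mol.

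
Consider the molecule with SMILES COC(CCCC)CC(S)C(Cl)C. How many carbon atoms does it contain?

10

Count every carbon token in the SMILES (each C, including those in ring-closure positions and inside branches).
Carbon count: 10.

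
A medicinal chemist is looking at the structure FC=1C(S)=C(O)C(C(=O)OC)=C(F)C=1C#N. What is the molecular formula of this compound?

Walk through each heavy atom and fill implicit hydrogens from standard valence (C 4, N 3, O 2, S 2, halogen 1):
  atom 1: F (halogen, monovalent) → 0 H
  atom 2: C, bond orders sum to 4 (valence 4) → 0 H
  atom 3: C, bond orders sum to 4 (valence 4) → 0 H
  atom 4: S, bond orders sum to 1 (valence 2) → 1 H
  atom 5: C, bond orders sum to 4 (valence 4) → 0 H
  atom 6: O, bond orders sum to 1 (valence 2) → 1 H
  atom 7: C, bond orders sum to 4 (valence 4) → 0 H
  atom 8: C, bond orders sum to 4 (valence 4) → 0 H
  atom 9: O, bond orders sum to 2 (valence 2) → 0 H
  atom 10: O, bond orders sum to 2 (valence 2) → 0 H
  atom 11: C, bond orders sum to 1 (valence 4) → 3 H
  atom 12: C, bond orders sum to 4 (valence 4) → 0 H
  atom 13: F (halogen, monovalent) → 0 H
  atom 14: C, bond orders sum to 4 (valence 4) → 0 H
  atom 15: C, bond orders sum to 4 (valence 4) → 0 H
  atom 16: N, bond orders sum to 3 (valence 3) → 0 H
Totals → C:9, H:5, F:2, N:1, O:3, S:1.
In Hill order: C9H5F2NO3S.

C9H5F2NO3S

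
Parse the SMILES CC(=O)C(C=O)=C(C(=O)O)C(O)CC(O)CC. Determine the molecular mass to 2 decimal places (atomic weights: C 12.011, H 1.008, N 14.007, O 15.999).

First, the molecular formula is C11H16O6 (counting implicit H from valence).
  C: 11 × 12.011 = 132.121
  H: 16 × 1.008 = 16.128
  O: 6 × 15.999 = 95.994
Sum: 11×12.011 + 16×1.008 + 6×15.999 = 244.243 → 244.24 g/mol.

244.24 g/mol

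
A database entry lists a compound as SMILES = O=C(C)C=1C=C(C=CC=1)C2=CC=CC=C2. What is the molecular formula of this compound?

C14H12O

Walk through each heavy atom and fill implicit hydrogens from standard valence (C 4, N 3, O 2, S 2, halogen 1):
  atom 1: O, bond orders sum to 2 (valence 2) → 0 H
  atom 2: C, bond orders sum to 4 (valence 4) → 0 H
  atom 3: C, bond orders sum to 1 (valence 4) → 3 H
  atom 4: C, bond orders sum to 4 (valence 4) → 0 H
  atom 5: C, bond orders sum to 3 (valence 4) → 1 H
  atom 6: C, bond orders sum to 4 (valence 4) → 0 H
  atom 7: C, bond orders sum to 3 (valence 4) → 1 H
  atom 8: C, bond orders sum to 3 (valence 4) → 1 H
  atom 9: C, bond orders sum to 3 (valence 4) → 1 H
  atom 10: C, bond orders sum to 4 (valence 4) → 0 H
  atom 11: C, bond orders sum to 3 (valence 4) → 1 H
  atom 12: C, bond orders sum to 3 (valence 4) → 1 H
  atom 13: C, bond orders sum to 3 (valence 4) → 1 H
  atom 14: C, bond orders sum to 3 (valence 4) → 1 H
  atom 15: C, bond orders sum to 3 (valence 4) → 1 H
Totals → C:14, H:12, O:1.
In Hill order: C14H12O.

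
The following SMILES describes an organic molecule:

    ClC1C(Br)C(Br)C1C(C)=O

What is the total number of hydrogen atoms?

Walk through each heavy atom and fill implicit hydrogens from standard valence (C 4, N 3, O 2, S 2, halogen 1):
  atom 1: Cl (halogen, monovalent) → 0 H
  atom 2: C, bond orders sum to 3 (valence 4) → 1 H
  atom 3: C, bond orders sum to 3 (valence 4) → 1 H
  atom 4: Br (halogen, monovalent) → 0 H
  atom 5: C, bond orders sum to 3 (valence 4) → 1 H
  atom 6: Br (halogen, monovalent) → 0 H
  atom 7: C, bond orders sum to 3 (valence 4) → 1 H
  atom 8: C, bond orders sum to 4 (valence 4) → 0 H
  atom 9: C, bond orders sum to 1 (valence 4) → 3 H
  atom 10: O, bond orders sum to 2 (valence 2) → 0 H
Total hydrogens: 7.

7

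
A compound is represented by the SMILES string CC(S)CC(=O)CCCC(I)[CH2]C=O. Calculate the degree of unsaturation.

2

Degree of unsaturation = (number of rings) + (number of π bonds).
Ring closures in the SMILES: 0.
π bonds: 2 double bonds (each 1 DoU) → 2 DoU from unsaturation.
Total DoU = 0 + 2 = 2.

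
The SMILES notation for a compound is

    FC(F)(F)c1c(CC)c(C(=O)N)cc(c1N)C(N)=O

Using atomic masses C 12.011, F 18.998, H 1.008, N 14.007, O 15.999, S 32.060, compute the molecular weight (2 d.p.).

275.23 g/mol

First, the molecular formula is C11H12F3N3O2 (counting implicit H from valence).
  C: 11 × 12.011 = 132.121
  F: 3 × 18.998 = 56.994
  H: 12 × 1.008 = 12.096
  N: 3 × 14.007 = 42.021
  O: 2 × 15.999 = 31.998
Sum: 11×12.011 + 3×18.998 + 12×1.008 + 3×14.007 + 2×15.999 = 275.230 → 275.23 g/mol.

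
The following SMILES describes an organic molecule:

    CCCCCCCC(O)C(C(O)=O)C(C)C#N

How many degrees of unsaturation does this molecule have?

3

Degree of unsaturation = (number of rings) + (number of π bonds).
Ring closures in the SMILES: 0.
π bonds: 1 double bond (each 1 DoU), 1 triple bond (each 2 DoU) → 3 DoU from unsaturation.
Total DoU = 0 + 3 = 3.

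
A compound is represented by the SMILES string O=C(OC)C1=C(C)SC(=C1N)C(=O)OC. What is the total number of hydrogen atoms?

11

Walk through each heavy atom and fill implicit hydrogens from standard valence (C 4, N 3, O 2, S 2, halogen 1):
  atom 1: O, bond orders sum to 2 (valence 2) → 0 H
  atom 2: C, bond orders sum to 4 (valence 4) → 0 H
  atom 3: O, bond orders sum to 2 (valence 2) → 0 H
  atom 4: C, bond orders sum to 1 (valence 4) → 3 H
  atom 5: C, bond orders sum to 4 (valence 4) → 0 H
  atom 6: C, bond orders sum to 4 (valence 4) → 0 H
  atom 7: C, bond orders sum to 1 (valence 4) → 3 H
  atom 8: S, bond orders sum to 2 (valence 2) → 0 H
  atom 9: C, bond orders sum to 4 (valence 4) → 0 H
  atom 10: C, bond orders sum to 4 (valence 4) → 0 H
  atom 11: N, bond orders sum to 1 (valence 3) → 2 H
  atom 12: C, bond orders sum to 4 (valence 4) → 0 H
  atom 13: O, bond orders sum to 2 (valence 2) → 0 H
  atom 14: O, bond orders sum to 2 (valence 2) → 0 H
  atom 15: C, bond orders sum to 1 (valence 4) → 3 H
Total hydrogens: 11.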